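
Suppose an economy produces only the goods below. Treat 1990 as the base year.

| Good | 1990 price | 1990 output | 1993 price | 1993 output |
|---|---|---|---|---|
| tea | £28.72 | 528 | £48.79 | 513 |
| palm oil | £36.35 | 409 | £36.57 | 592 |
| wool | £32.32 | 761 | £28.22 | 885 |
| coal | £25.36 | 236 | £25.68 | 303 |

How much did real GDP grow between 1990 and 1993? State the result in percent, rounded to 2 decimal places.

Real GDP 1990 = Nominal GDP 1990 = 28.72·528 + 36.35·409 + 32.32·761 + 25.36·236 = 60611.79.
Real GDP 1993 (at 1990 prices) = 28.72·513 + 36.35·592 + 32.32·885 + 25.36·303 = 72539.84.
Real growth = 72539.84/60611.79 − 1 = 0.1968.

19.68%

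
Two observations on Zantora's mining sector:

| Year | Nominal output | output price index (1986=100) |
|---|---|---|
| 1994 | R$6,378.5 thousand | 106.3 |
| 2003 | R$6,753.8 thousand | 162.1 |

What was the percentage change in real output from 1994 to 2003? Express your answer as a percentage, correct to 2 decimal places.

Real output 1994 = 6378.5 / 1.063 = 6000.47.
Real output 2003 = 6753.8 / 1.621 = 4166.44.
Real growth = 4166.44 / 6000.47 − 1 = -0.3056.

-30.56%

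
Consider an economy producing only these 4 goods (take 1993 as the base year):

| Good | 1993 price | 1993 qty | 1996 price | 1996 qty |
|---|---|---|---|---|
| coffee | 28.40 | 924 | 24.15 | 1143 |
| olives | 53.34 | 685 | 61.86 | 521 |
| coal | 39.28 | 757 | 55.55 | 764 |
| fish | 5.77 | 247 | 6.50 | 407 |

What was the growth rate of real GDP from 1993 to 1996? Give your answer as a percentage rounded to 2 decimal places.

-1.42%

Real GDP 1993 = Nominal GDP 1993 = 28.40·924 + 53.34·685 + 39.28·757 + 5.77·247 = 93939.65.
Real GDP 1996 (at 1993 prices) = 28.40·1143 + 53.34·521 + 39.28·764 + 5.77·407 = 92609.65.
Real growth = 92609.65/93939.65 − 1 = -0.0142.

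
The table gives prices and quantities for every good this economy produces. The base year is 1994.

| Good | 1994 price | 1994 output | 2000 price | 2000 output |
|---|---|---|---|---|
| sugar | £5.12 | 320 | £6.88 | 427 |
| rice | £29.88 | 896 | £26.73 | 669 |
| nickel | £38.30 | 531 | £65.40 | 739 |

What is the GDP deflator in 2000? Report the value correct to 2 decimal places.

Nominal GDP 2000 = 6.88·427 + 26.73·669 + 65.40·739 = 69150.73.
Real GDP 2000 (at 1994 prices) = 5.12·427 + 29.88·669 + 38.30·739 = 50479.66.
Deflator = Nominal/Real × 100 = 69150.73/50479.66 × 100 = 136.987.

136.99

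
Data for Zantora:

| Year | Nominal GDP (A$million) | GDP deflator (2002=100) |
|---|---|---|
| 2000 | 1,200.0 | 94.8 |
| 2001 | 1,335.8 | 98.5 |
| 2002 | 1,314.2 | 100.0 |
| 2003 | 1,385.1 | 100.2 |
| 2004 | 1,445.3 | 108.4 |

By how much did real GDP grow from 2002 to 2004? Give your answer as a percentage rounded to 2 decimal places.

Real GDP 2002 = 1314.2/1.000 = 1314.20.
Real GDP 2004 = 1445.3/1.084 = 1333.30.
Change = 1333.30/1314.20 − 1 = 0.0145.

1.45%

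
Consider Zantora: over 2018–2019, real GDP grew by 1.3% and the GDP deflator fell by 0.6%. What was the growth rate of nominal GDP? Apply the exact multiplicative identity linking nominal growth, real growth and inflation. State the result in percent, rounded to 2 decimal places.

(1 + g_nom) = (1 + g_real)(1 + π) = 1.0130 × 0.9940 = 1.00692.

0.69%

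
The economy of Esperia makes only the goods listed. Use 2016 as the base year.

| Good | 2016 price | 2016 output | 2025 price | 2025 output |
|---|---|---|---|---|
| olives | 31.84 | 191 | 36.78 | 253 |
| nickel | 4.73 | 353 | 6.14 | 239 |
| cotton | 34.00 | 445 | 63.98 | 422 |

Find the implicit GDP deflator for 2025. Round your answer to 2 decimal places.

Nominal GDP 2025 = 36.78·253 + 6.14·239 + 63.98·422 = 37772.36.
Real GDP 2025 (at 2016 prices) = 31.84·253 + 4.73·239 + 34.00·422 = 23533.99.
Deflator = Nominal/Real × 100 = 37772.36/23533.99 × 100 = 160.501.

160.50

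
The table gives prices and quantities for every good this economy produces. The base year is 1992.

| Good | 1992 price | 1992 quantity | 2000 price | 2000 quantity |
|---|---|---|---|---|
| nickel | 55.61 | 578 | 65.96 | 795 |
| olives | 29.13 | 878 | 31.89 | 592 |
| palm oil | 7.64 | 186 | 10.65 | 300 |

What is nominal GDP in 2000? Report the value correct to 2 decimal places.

Nominal GDP 2000 = Σ (p_2000 × q_2000) = 65.96·795 + 31.89·592 + 10.65·300 = 74512.08.

74512.08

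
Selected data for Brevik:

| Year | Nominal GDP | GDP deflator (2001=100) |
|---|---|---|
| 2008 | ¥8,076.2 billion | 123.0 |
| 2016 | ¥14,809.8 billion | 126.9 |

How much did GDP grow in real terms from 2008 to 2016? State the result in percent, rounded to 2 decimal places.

Deflate each year: 2008 → 8076.2/1.230 = 6566.02; 2016 → 14809.8/1.269 = 11670.45.
So real GDP changed by 11670.45/6566.02 − 1 = 0.7774, i.e. 77.74%.

77.74%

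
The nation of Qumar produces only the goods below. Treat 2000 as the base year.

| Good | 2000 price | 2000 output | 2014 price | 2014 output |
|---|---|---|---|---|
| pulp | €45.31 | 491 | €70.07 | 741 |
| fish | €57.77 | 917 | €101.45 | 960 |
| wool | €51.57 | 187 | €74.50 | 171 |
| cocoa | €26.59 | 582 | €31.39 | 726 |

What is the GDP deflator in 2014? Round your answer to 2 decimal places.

157.77

Nominal GDP 2014 = 70.07·741 + 101.45·960 + 74.50·171 + 31.39·726 = 184842.51.
Real GDP 2014 (at 2000 prices) = 45.31·741 + 57.77·960 + 51.57·171 + 26.59·726 = 117156.72.
Deflator = Nominal/Real × 100 = 184842.51/117156.72 × 100 = 157.774.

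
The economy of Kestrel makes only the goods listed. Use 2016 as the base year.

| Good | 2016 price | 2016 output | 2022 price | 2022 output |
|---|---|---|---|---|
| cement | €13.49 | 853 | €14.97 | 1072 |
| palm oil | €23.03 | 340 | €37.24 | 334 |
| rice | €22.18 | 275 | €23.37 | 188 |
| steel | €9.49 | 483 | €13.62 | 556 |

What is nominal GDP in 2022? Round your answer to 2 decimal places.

Nominal GDP 2022 = Σ (p_2022 × q_2022) = 14.97·1072 + 37.24·334 + 23.37·188 + 13.62·556 = 40452.28.

€40452.28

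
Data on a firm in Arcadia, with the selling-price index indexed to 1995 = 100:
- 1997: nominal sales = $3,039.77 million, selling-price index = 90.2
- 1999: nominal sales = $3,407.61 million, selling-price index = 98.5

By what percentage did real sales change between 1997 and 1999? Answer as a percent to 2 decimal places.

2.65%

Real sales 1997 = 3039.77 / 0.902 = 3370.03.
Real sales 1999 = 3407.61 / 0.985 = 3459.50.
Real growth = 3459.50 / 3370.03 − 1 = 0.0265.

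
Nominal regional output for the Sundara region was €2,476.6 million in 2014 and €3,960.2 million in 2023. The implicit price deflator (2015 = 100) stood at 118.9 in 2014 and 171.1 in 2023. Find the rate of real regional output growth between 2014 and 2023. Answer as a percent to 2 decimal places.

11.12%

Real regional output 2014 = 2476.6 / 1.189 = 2082.93.
Real regional output 2023 = 3960.2 / 1.711 = 2314.55.
Real growth = 2314.55 / 2082.93 − 1 = 0.1112.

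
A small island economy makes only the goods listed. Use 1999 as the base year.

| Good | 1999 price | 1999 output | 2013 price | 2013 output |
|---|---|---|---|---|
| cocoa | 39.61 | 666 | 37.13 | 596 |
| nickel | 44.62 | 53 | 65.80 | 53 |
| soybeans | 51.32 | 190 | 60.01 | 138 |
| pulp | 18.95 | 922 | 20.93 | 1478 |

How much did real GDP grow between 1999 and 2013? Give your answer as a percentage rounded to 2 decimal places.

9.10%

Real GDP 1999 = Nominal GDP 1999 = 39.61·666 + 44.62·53 + 51.32·190 + 18.95·922 = 55967.82.
Real GDP 2013 (at 1999 prices) = 39.61·596 + 44.62·53 + 51.32·138 + 18.95·1478 = 61062.68.
Real growth = 61062.68/55967.82 − 1 = 0.0910.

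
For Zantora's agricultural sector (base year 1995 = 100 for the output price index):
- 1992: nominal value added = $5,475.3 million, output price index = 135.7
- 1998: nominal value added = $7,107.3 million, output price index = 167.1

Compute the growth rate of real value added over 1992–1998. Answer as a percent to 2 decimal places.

Deflate each year: 1992 → 5475.3/1.357 = 4034.86; 1998 → 7107.3/1.671 = 4253.32.
So real value added changed by 4253.32/4034.86 − 1 = 0.0541, i.e. 5.41%.

5.41%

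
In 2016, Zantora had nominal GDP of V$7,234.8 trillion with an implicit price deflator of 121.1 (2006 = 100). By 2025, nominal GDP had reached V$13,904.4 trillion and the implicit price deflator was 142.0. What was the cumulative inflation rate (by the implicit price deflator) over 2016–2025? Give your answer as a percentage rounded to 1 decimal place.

17.3%

Price-level change = 142.0 / 121.1 − 1 = 0.1726.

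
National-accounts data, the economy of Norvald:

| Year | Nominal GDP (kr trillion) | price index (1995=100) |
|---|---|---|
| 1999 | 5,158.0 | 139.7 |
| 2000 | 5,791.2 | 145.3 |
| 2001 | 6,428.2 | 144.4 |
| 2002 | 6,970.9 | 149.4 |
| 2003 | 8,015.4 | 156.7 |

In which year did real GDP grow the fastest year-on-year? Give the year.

2001

2000: real = 5791.2/1.453 = 3985.68; growth vs 1999 (3692.20) = 7.95%.
2001: real = 6428.2/1.444 = 4451.66; growth vs 2000 (3985.68) = 11.69%.
2002: real = 6970.9/1.494 = 4665.93; growth vs 2001 (4451.66) = 4.81%.
2003: real = 8015.4/1.567 = 5115.12; growth vs 2002 (4665.93) = 9.63%.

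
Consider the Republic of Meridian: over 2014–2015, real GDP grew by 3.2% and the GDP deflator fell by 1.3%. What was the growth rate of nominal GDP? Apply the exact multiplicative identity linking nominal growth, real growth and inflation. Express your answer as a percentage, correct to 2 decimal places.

1.86%

(1 + g_nom) = (1 + g_real)(1 + π) = 1.0320 × 0.9870 = 1.01858.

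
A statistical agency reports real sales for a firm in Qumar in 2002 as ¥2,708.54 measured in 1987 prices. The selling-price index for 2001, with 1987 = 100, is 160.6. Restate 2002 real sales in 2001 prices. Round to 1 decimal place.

Real sales in 2001 prices = Real sales in 1987 prices × (P_2001/P_1987) = 2708.54 × 1.606 = 4349.92.

¥4,349.9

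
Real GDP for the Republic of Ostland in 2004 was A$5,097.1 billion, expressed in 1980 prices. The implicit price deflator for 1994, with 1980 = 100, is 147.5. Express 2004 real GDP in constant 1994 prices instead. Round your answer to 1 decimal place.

Real GDP in 1994 prices = Real GDP in 1980 prices × (P_1994/P_1980) = 5097.1 × 1.475 = 7518.22.

A$7,518.2 billion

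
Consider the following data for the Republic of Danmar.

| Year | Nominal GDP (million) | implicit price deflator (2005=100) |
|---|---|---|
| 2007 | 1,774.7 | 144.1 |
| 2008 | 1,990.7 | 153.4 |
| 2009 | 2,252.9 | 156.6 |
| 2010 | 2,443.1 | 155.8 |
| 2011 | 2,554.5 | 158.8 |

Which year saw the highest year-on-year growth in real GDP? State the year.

2008: real = 1990.7/1.534 = 1297.72; growth vs 2007 (1231.58) = 5.37%.
2009: real = 2252.9/1.566 = 1438.63; growth vs 2008 (1297.72) = 10.86%.
2010: real = 2443.1/1.558 = 1568.10; growth vs 2009 (1438.63) = 9.00%.
2011: real = 2554.5/1.588 = 1608.63; growth vs 2010 (1568.10) = 2.58%.

2009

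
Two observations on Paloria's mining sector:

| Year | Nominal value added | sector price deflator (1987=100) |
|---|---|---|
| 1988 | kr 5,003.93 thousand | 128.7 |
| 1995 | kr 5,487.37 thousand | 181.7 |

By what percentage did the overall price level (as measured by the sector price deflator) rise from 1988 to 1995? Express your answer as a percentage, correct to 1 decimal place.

Price-level change = 181.7 / 128.7 − 1 = 0.4118.

41.2%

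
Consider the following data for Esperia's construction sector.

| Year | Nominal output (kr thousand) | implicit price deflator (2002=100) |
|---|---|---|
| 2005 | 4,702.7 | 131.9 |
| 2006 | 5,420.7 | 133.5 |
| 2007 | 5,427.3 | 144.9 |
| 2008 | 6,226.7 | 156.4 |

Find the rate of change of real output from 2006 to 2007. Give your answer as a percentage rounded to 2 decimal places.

Real output 2006 = 5420.7/1.335 = 4060.45.
Real output 2007 = 5427.3/1.449 = 3745.55.
Change = 3745.55/4060.45 − 1 = -0.0776.

-7.76%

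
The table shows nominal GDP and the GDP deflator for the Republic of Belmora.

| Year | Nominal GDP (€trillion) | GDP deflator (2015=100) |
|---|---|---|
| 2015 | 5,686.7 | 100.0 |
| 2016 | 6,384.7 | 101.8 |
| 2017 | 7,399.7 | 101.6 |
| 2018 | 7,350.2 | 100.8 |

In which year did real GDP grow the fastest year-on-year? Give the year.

2017

2016: real = 6384.7/1.018 = 6271.81; growth vs 2015 (5686.70) = 10.29%.
2017: real = 7399.7/1.016 = 7283.17; growth vs 2016 (6271.81) = 16.13%.
2018: real = 7350.2/1.008 = 7291.87; growth vs 2017 (7283.17) = 0.12%.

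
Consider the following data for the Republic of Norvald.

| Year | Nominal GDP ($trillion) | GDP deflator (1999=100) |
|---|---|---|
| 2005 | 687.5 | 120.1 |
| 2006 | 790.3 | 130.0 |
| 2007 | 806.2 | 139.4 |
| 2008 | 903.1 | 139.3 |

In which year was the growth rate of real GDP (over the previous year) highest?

2008

2006: real = 790.3/1.300 = 607.92; growth vs 2005 (572.44) = 6.20%.
2007: real = 806.2/1.394 = 578.34; growth vs 2006 (607.92) = -4.87%.
2008: real = 903.1/1.393 = 648.31; growth vs 2007 (578.34) = 12.10%.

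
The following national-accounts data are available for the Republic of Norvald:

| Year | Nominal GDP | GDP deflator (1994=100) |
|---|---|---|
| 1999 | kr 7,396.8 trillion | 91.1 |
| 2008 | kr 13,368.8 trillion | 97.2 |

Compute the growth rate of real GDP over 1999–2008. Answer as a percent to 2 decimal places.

Deflate each year: 1999 → 7396.8/0.911 = 8119.43; 2008 → 13368.8/0.972 = 13753.91.
So real GDP changed by 13753.91/8119.43 − 1 = 0.6940, i.e. 69.40%.

69.40%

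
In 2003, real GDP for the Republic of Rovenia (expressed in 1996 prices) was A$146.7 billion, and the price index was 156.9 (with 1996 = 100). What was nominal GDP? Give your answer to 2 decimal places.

Nominal GDP = Real × (price index/100) = 146.7 × 1.569 = 230.17.

A$230.17 billion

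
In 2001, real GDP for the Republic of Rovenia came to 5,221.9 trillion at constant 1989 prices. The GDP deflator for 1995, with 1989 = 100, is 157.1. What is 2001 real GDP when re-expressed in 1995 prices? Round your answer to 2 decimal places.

Real GDP in 1995 prices = Real GDP in 1989 prices × (P_1995/P_1989) = 5221.9 × 1.571 = 8203.60.

8,203.60 trillion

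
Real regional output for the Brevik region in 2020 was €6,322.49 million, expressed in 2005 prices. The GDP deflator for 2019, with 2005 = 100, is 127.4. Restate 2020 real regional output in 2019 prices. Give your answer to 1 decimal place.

Real regional output in 2019 prices = Real regional output in 2005 prices × (P_2019/P_2005) = 6322.49 × 1.274 = 8054.85.

€8,054.9 million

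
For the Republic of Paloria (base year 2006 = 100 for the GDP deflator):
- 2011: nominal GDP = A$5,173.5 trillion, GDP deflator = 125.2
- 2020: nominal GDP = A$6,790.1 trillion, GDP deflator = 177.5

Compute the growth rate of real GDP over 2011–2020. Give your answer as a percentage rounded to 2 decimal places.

Deflate each year: 2011 → 5173.5/1.252 = 4132.19; 2020 → 6790.1/1.775 = 3825.41.
So real GDP changed by 3825.41/4132.19 − 1 = -0.0742, i.e. -7.42%.

-7.42%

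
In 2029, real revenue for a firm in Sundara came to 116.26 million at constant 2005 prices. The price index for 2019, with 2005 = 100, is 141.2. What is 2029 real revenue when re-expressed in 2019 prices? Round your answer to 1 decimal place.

164.2 million

Real revenue in 2019 prices = Real revenue in 2005 prices × (P_2019/P_2005) = 116.26 × 1.412 = 164.16.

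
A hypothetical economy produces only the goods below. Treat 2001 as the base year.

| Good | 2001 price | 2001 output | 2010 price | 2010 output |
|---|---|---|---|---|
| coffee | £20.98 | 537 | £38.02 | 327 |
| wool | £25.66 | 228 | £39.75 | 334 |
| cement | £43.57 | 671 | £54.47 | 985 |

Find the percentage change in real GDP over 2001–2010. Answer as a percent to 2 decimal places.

25.88%

Real GDP 2001 = Nominal GDP 2001 = 20.98·537 + 25.66·228 + 43.57·671 = 46352.21.
Real GDP 2010 (at 2001 prices) = 20.98·327 + 25.66·334 + 43.57·985 = 58347.35.
Real growth = 58347.35/46352.21 − 1 = 0.2588.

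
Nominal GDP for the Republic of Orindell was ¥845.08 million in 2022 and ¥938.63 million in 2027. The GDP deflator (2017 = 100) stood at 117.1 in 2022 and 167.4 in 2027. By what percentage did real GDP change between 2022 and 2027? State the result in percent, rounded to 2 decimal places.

Deflate each year: 2022 → 845.08/1.171 = 721.67; 2027 → 938.63/1.674 = 560.71.
So real GDP changed by 560.71/721.67 − 1 = -0.2230, i.e. -22.30%.

-22.30%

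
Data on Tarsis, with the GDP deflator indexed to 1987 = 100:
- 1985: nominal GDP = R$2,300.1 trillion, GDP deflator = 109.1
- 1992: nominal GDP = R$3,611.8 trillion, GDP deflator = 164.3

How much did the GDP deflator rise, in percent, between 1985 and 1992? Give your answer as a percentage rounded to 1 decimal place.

Price-level change = 164.3 / 109.1 − 1 = 0.5060.

50.6%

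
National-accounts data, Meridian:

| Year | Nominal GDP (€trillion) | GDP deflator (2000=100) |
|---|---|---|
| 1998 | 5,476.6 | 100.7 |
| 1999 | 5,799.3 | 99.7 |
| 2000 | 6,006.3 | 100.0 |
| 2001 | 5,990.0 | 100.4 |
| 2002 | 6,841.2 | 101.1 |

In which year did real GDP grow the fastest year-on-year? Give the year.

1999: real = 5799.3/0.997 = 5816.75; growth vs 1998 (5438.53) = 6.95%.
2000: real = 6006.3/1.000 = 6006.30; growth vs 1999 (5816.75) = 3.26%.
2001: real = 5990.0/1.004 = 5966.14; growth vs 2000 (6006.30) = -0.67%.
2002: real = 6841.2/1.011 = 6766.77; growth vs 2001 (5966.14) = 13.42%.

2002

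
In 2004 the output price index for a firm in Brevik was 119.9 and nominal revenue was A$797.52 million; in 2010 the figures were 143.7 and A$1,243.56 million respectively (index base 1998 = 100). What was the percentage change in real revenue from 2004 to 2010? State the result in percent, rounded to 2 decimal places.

Deflate each year: 2004 → 797.52/1.199 = 665.15; 2010 → 1243.56/1.437 = 865.39.
So real revenue changed by 865.39/665.15 − 1 = 0.3010, i.e. 30.10%.

30.10%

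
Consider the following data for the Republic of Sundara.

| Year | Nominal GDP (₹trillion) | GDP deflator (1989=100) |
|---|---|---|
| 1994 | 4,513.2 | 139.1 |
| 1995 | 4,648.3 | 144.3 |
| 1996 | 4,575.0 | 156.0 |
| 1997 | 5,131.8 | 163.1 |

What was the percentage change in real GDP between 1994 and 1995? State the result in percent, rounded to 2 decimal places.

-0.72%

Real GDP 1994 = 4513.2/1.391 = 3244.57.
Real GDP 1995 = 4648.3/1.443 = 3221.28.
Change = 3221.28/3244.57 − 1 = -0.0072.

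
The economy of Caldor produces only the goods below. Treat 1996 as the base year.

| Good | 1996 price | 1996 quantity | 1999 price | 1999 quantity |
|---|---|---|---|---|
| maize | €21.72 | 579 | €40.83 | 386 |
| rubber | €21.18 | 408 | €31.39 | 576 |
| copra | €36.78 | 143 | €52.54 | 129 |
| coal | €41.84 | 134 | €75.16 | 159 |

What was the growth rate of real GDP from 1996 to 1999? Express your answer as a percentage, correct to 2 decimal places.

Real GDP 1996 = Nominal GDP 1996 = 21.72·579 + 21.18·408 + 36.78·143 + 41.84·134 = 32083.42.
Real GDP 1999 (at 1996 prices) = 21.72·386 + 21.18·576 + 36.78·129 + 41.84·159 = 31980.78.
Real growth = 31980.78/32083.42 − 1 = -0.0032.

-0.32%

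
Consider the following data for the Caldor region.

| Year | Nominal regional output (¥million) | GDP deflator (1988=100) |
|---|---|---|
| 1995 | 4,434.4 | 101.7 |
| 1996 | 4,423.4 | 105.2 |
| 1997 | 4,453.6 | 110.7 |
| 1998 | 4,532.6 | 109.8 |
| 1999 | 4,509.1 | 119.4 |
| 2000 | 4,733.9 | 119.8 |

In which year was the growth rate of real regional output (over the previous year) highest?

1996: real = 4423.4/1.052 = 4204.75; growth vs 1995 (4360.28) = -3.57%.
1997: real = 4453.6/1.107 = 4023.13; growth vs 1996 (4204.75) = -4.32%.
1998: real = 4532.6/1.098 = 4128.05; growth vs 1997 (4023.13) = 2.61%.
1999: real = 4509.1/1.194 = 3776.47; growth vs 1998 (4128.05) = -8.52%.
2000: real = 4733.9/1.198 = 3951.50; growth vs 1999 (3776.47) = 4.63%.

2000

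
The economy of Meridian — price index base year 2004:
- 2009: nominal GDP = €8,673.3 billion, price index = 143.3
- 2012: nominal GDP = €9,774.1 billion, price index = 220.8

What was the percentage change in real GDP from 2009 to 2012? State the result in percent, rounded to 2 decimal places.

-26.86%

Real GDP 2009 = 8673.3 / 1.433 = 6052.55.
Real GDP 2012 = 9774.1 / 2.208 = 4426.68.
Real growth = 4426.68 / 6052.55 − 1 = -0.2686.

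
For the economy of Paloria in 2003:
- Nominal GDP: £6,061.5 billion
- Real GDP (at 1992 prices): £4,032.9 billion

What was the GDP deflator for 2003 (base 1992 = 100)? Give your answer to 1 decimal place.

GDP deflator = (Nominal / Real) × 100 = 6061.5 / 4032.9 × 100 = 150.30.

150.3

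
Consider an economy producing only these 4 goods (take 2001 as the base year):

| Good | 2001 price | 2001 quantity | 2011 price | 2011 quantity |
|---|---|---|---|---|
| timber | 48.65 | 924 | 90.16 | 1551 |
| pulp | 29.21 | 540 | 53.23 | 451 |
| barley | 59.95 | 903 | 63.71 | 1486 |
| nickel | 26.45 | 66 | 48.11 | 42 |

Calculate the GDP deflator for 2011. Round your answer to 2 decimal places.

Nominal GDP 2011 = 90.16·1551 + 53.23·451 + 63.71·1486 + 48.11·42 = 260538.57.
Real GDP 2011 (at 2001 prices) = 48.65·1551 + 29.21·451 + 59.95·1486 + 26.45·42 = 178826.46.
Deflator = Nominal/Real × 100 = 260538.57/178826.46 × 100 = 145.694.

145.69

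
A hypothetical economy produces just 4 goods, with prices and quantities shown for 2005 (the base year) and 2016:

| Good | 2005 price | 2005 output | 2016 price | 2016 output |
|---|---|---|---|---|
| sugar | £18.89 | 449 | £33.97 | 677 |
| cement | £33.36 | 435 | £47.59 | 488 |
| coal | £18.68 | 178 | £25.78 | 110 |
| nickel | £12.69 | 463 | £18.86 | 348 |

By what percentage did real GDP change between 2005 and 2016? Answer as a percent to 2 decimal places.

Real GDP 2005 = Nominal GDP 2005 = 18.89·449 + 33.36·435 + 18.68·178 + 12.69·463 = 32193.72.
Real GDP 2016 (at 2005 prices) = 18.89·677 + 33.36·488 + 18.68·110 + 12.69·348 = 35539.13.
Real growth = 35539.13/32193.72 − 1 = 0.1039.

10.39%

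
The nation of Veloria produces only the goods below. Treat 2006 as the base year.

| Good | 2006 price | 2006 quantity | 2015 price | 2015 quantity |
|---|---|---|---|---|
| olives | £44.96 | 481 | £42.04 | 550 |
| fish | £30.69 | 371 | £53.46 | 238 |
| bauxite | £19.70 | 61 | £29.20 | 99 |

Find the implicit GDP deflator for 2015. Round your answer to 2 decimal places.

113.99

Nominal GDP 2015 = 42.04·550 + 53.46·238 + 29.20·99 = 38736.28.
Real GDP 2015 (at 2006 prices) = 44.96·550 + 30.69·238 + 19.70·99 = 33982.52.
Deflator = Nominal/Real × 100 = 38736.28/33982.52 × 100 = 113.989.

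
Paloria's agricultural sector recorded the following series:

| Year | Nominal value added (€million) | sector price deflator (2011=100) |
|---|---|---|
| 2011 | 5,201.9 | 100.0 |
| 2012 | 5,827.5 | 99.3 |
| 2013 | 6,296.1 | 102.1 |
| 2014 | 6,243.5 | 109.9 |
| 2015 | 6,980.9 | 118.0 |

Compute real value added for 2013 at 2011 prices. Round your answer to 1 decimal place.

Real value added 2013 = 6296.1 / 1.021 = 6166.60.

€6,166.6 million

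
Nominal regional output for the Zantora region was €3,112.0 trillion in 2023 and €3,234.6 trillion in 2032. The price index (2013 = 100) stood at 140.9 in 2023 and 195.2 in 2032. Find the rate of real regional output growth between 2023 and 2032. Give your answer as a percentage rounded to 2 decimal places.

-24.97%

Real regional output 2023 = 3112.0 / 1.409 = 2208.66.
Real regional output 2032 = 3234.6 / 1.952 = 1657.07.
Real growth = 1657.07 / 2208.66 − 1 = -0.2497.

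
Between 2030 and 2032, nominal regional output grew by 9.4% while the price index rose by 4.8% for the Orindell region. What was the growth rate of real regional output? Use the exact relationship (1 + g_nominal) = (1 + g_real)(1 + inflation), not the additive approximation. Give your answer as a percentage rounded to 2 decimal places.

(1 + g_nom) = (1 + g_real)(1 + π), so g_real = 1.0940 / 1.0480 − 1 = 0.04389.

4.39%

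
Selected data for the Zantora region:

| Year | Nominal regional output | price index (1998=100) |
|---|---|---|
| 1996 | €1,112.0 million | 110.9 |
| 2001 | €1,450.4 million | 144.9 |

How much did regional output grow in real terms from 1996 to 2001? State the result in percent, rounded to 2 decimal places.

Real regional output 1996 = 1112.0 / 1.109 = 1002.71.
Real regional output 2001 = 1450.4 / 1.449 = 1000.97.
Real growth = 1000.97 / 1002.71 − 1 = -0.0017.

-0.17%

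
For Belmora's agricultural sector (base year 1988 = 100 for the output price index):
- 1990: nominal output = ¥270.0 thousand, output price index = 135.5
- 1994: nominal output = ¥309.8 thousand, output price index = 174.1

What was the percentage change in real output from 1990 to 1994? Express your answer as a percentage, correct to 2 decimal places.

-10.70%

Real output 1990 = 270.0 / 1.355 = 199.26.
Real output 1994 = 309.8 / 1.741 = 177.94.
Real growth = 177.94 / 199.26 − 1 = -0.1070.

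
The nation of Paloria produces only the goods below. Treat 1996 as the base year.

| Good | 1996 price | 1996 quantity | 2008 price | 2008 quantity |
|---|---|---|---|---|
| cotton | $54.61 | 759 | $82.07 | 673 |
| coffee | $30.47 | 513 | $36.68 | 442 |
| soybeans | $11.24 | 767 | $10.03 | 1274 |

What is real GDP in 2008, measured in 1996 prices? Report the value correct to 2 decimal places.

$64540.03

Real GDP 2008 = Σ (p_1996 × q_2008) = 54.61·673 + 30.47·442 + 11.24·1274 = 64540.03.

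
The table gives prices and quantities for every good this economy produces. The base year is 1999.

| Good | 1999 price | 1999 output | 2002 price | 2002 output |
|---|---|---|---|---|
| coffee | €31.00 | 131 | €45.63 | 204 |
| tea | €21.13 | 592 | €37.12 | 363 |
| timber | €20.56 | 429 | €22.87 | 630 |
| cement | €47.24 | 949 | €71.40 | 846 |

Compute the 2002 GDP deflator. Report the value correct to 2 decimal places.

Nominal GDP 2002 = 45.63·204 + 37.12·363 + 22.87·630 + 71.40·846 = 97595.58.
Real GDP 2002 (at 1999 prices) = 31.00·204 + 21.13·363 + 20.56·630 + 47.24·846 = 66912.03.
Deflator = Nominal/Real × 100 = 97595.58/66912.03 × 100 = 145.857.

145.86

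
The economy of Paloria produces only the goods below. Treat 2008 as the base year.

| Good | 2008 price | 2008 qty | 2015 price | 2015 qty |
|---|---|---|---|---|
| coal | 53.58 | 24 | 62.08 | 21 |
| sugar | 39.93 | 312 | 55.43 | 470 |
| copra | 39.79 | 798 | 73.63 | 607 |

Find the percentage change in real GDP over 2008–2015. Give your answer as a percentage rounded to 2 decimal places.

-3.19%

Real GDP 2008 = Nominal GDP 2008 = 53.58·24 + 39.93·312 + 39.79·798 = 45496.50.
Real GDP 2015 (at 2008 prices) = 53.58·21 + 39.93·470 + 39.79·607 = 44044.81.
Real growth = 44044.81/45496.50 − 1 = -0.0319.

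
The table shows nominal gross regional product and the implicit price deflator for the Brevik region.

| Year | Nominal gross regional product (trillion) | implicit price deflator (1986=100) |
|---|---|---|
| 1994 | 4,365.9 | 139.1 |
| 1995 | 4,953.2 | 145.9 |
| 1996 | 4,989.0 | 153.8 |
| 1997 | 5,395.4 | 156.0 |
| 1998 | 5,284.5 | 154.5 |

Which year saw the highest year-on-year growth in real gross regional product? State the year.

1995

1995: real = 4953.2/1.459 = 3394.93; growth vs 1994 (3138.68) = 8.16%.
1996: real = 4989.0/1.538 = 3243.82; growth vs 1995 (3394.93) = -4.45%.
1997: real = 5395.4/1.560 = 3458.59; growth vs 1996 (3243.82) = 6.62%.
1998: real = 5284.5/1.545 = 3420.39; growth vs 1997 (3458.59) = -1.10%.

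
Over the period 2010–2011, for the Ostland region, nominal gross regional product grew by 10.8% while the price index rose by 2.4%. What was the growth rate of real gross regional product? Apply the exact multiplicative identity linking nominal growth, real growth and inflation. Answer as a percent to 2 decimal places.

(1 + g_nom) = (1 + g_real)(1 + π), so g_real = 1.1080 / 1.0240 − 1 = 0.08203.

8.20%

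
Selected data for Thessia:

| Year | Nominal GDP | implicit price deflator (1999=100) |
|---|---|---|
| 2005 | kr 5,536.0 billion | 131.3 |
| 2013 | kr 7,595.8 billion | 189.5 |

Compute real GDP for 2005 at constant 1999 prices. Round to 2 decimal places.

kr 4,216.30 billion

Real GDP = Nominal / (implicit price deflator/100) = 5536.0 / 1.313 = 4216.30.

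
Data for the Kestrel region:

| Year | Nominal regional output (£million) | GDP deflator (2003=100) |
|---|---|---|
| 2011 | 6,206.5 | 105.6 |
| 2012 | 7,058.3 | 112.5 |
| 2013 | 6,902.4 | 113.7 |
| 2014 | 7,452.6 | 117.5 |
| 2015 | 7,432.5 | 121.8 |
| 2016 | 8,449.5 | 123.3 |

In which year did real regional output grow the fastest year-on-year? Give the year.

2012: real = 7058.3/1.125 = 6274.04; growth vs 2011 (5877.37) = 6.75%.
2013: real = 6902.4/1.137 = 6070.71; growth vs 2012 (6274.04) = -3.24%.
2014: real = 7452.6/1.175 = 6342.64; growth vs 2013 (6070.71) = 4.48%.
2015: real = 7432.5/1.218 = 6102.22; growth vs 2014 (6342.64) = -3.79%.
2016: real = 8449.5/1.233 = 6852.80; growth vs 2015 (6102.22) = 12.30%.

2016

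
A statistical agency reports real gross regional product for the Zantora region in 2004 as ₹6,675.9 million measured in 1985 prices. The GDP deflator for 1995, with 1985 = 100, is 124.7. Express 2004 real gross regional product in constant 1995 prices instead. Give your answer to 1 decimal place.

Real gross regional product in 1995 prices = Real gross regional product in 1985 prices × (P_1995/P_1985) = 6675.9 × 1.247 = 8324.85.

₹8,324.8 million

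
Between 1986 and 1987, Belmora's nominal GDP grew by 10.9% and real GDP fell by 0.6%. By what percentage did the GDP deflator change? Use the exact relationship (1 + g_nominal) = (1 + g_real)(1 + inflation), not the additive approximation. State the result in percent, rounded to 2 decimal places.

(1 + g_nom) = (1 + g_real)(1 + π), so π = 1.1090 / 0.9940 − 1 = 0.11569.

11.57%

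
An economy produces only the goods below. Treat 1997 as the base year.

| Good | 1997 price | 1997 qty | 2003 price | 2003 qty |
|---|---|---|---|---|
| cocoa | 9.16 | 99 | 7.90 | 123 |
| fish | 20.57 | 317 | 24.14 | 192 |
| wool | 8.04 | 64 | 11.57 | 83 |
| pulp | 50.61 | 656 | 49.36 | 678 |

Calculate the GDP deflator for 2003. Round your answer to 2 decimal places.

Nominal GDP 2003 = 7.90·123 + 24.14·192 + 11.57·83 + 49.36·678 = 40032.97.
Real GDP 2003 (at 1997 prices) = 9.16·123 + 20.57·192 + 8.04·83 + 50.61·678 = 40057.02.
Deflator = Nominal/Real × 100 = 40032.97/40057.02 × 100 = 99.940.

99.94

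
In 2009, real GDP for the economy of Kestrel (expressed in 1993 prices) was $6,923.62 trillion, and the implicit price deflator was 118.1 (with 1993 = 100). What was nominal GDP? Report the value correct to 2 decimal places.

Nominal GDP = Real × (implicit price deflator/100) = 6923.62 × 1.181 = 8176.80.

$8,176.80 trillion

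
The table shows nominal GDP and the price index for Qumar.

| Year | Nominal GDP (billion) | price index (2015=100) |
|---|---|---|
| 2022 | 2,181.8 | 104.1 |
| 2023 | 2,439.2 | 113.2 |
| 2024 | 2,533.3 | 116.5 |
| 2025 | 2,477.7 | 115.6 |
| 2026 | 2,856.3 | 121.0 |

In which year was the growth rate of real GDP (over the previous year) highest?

2023: real = 2439.2/1.132 = 2154.77; growth vs 2022 (2095.87) = 2.81%.
2024: real = 2533.3/1.165 = 2174.51; growth vs 2023 (2154.77) = 0.92%.
2025: real = 2477.7/1.156 = 2143.34; growth vs 2024 (2174.51) = -1.43%.
2026: real = 2856.3/1.210 = 2360.58; growth vs 2025 (2143.34) = 10.14%.

2026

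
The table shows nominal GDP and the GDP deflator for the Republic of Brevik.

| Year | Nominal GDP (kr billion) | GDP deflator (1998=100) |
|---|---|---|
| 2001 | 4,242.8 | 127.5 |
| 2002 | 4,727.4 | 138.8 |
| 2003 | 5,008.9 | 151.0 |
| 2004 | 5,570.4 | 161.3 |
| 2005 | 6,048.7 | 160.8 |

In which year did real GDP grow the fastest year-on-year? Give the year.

2005

2002: real = 4727.4/1.388 = 3405.91; growth vs 2001 (3327.69) = 2.35%.
2003: real = 5008.9/1.510 = 3317.15; growth vs 2002 (3405.91) = -2.61%.
2004: real = 5570.4/1.613 = 3453.44; growth vs 2003 (3317.15) = 4.11%.
2005: real = 6048.7/1.608 = 3761.63; growth vs 2004 (3453.44) = 8.92%.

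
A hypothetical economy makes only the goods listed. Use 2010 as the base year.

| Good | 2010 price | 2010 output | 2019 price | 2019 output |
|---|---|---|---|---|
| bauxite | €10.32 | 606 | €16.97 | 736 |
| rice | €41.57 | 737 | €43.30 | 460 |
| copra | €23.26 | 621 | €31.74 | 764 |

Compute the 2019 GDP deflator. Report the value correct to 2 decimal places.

127.35

Nominal GDP 2019 = 16.97·736 + 43.30·460 + 31.74·764 = 56657.28.
Real GDP 2019 (at 2010 prices) = 10.32·736 + 41.57·460 + 23.26·764 = 44488.36.
Deflator = Nominal/Real × 100 = 56657.28/44488.36 × 100 = 127.353.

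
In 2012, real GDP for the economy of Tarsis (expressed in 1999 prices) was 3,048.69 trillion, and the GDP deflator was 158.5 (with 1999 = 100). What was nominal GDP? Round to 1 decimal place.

4,832.2 trillion

Nominal GDP = Real × (GDP deflator/100) = 3048.69 × 1.585 = 4832.17.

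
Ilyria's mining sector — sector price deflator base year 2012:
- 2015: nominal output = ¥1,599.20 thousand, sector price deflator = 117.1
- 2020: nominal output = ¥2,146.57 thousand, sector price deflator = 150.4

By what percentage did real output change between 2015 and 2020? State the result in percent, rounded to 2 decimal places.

4.51%

Deflate each year: 2015 → 1599.20/1.171 = 1365.67; 2020 → 2146.57/1.504 = 1427.24.
So real output changed by 1427.24/1365.67 − 1 = 0.0451, i.e. 4.51%.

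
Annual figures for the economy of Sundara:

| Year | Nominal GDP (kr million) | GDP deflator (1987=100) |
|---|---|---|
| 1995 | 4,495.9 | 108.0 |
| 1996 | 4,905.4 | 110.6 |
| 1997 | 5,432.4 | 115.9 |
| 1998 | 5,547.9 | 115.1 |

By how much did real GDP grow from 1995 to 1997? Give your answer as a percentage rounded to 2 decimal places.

12.59%

Real GDP 1995 = 4495.9/1.080 = 4162.87.
Real GDP 1997 = 5432.4/1.159 = 4687.14.
Change = 4687.14/4162.87 − 1 = 0.1259.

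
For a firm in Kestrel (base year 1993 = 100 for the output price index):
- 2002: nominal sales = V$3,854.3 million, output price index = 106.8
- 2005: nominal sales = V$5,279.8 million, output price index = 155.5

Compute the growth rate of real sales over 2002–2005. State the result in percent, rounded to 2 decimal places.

Real sales 2002 = 3854.3 / 1.068 = 3608.90.
Real sales 2005 = 5279.8 / 1.555 = 3395.37.
Real growth = 3395.37 / 3608.90 − 1 = -0.0592.

-5.92%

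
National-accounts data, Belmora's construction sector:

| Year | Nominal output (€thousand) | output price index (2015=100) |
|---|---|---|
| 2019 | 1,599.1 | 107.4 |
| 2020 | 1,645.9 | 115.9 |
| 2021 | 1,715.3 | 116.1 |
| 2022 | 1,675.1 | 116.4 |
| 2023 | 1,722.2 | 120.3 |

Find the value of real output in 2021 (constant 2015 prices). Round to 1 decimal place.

Real output 2021 = 1715.3 / 1.161 = 1477.43.

€1,477.4 thousand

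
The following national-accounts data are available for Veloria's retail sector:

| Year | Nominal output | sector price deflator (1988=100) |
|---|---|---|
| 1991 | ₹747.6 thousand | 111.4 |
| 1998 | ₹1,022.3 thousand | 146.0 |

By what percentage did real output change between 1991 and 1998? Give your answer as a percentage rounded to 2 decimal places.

4.34%

Deflate each year: 1991 → 747.6/1.114 = 671.10; 1998 → 1022.3/1.460 = 700.21.
So real output changed by 700.21/671.10 − 1 = 0.0434, i.e. 4.34%.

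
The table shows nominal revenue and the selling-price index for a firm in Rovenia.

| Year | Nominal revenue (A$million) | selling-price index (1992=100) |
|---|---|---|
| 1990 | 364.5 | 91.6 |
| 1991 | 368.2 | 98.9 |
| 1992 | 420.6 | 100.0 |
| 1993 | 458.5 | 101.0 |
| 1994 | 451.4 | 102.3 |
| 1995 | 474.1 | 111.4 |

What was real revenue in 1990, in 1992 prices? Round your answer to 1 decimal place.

Real revenue 1990 = 364.5 / 0.916 = 397.93.

A$397.9 million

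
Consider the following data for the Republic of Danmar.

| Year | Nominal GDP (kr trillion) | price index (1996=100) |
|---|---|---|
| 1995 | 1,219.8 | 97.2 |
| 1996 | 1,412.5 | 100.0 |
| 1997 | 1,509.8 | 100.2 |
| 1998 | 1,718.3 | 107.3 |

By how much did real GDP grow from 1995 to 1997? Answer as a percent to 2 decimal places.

20.07%

Real GDP 1995 = 1219.8/0.972 = 1254.94.
Real GDP 1997 = 1509.8/1.002 = 1506.79.
Change = 1506.79/1254.94 − 1 = 0.2007.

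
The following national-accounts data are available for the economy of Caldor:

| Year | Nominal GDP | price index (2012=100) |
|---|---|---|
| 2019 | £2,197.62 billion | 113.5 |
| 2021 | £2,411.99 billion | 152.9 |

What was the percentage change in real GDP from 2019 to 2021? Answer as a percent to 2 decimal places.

Deflate each year: 2019 → 2197.62/1.135 = 1936.23; 2021 → 2411.99/1.529 = 1577.50.
So real GDP changed by 1577.50/1936.23 − 1 = -0.1853, i.e. -18.53%.

-18.53%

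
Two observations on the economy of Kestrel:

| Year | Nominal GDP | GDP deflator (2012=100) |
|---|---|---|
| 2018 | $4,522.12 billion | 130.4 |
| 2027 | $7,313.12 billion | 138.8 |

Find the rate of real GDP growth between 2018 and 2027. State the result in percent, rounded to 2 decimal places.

Real GDP 2018 = 4522.12 / 1.304 = 3467.88.
Real GDP 2027 = 7313.12 / 1.388 = 5268.82.
Real growth = 5268.82 / 3467.88 − 1 = 0.5193.

51.93%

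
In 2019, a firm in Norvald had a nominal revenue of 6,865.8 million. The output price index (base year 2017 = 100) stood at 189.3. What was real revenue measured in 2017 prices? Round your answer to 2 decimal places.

3,626.94 million

Real revenue = Nominal / (output price index/100) = 6865.8 / 1.893 = 3626.94.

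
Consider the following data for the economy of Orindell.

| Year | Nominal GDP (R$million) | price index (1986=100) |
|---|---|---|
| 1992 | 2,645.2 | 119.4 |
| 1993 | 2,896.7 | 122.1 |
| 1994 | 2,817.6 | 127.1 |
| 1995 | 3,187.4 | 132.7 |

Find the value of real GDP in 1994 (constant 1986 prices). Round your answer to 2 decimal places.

Real GDP 1994 = 2817.6 / 1.271 = 2216.84.

R$2,216.84 million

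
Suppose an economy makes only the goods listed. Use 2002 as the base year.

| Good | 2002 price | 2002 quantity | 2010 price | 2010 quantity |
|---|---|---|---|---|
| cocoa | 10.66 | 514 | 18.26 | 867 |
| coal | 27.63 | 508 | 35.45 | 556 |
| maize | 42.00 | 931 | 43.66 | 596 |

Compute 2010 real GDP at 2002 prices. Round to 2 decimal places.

49636.50

Real GDP 2010 = Σ (p_2002 × q_2010) = 10.66·867 + 27.63·556 + 42.00·596 = 49636.50.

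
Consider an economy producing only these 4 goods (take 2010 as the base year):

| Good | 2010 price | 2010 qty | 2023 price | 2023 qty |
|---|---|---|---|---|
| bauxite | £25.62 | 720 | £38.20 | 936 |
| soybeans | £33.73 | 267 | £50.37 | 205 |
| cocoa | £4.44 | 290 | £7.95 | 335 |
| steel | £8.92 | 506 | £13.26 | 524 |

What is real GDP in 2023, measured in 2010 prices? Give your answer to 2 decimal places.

£37056.45

Real GDP 2023 = Σ (p_2010 × q_2023) = 25.62·936 + 33.73·205 + 4.44·335 + 8.92·524 = 37056.45.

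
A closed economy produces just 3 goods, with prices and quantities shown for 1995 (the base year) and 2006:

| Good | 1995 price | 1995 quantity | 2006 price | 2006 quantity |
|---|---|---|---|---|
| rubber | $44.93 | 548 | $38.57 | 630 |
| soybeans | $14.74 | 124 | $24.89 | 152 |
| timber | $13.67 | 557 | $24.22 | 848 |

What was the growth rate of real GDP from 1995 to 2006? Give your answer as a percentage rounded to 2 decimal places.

23.71%

Real GDP 1995 = Nominal GDP 1995 = 44.93·548 + 14.74·124 + 13.67·557 = 34063.59.
Real GDP 2006 (at 1995 prices) = 44.93·630 + 14.74·152 + 13.67·848 = 42138.54.
Real growth = 42138.54/34063.59 − 1 = 0.2371.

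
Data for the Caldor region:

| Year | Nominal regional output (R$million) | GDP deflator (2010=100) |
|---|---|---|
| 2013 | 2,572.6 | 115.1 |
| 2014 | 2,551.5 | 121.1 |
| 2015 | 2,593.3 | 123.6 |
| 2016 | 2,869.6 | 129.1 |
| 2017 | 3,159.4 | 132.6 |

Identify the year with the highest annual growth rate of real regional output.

2017

2014: real = 2551.5/1.211 = 2106.94; growth vs 2013 (2235.10) = -5.73%.
2015: real = 2593.3/1.236 = 2098.14; growth vs 2014 (2106.94) = -0.42%.
2016: real = 2869.6/1.291 = 2222.77; growth vs 2015 (2098.14) = 5.94%.
2017: real = 3159.4/1.326 = 2382.65; growth vs 2016 (2222.77) = 7.19%.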